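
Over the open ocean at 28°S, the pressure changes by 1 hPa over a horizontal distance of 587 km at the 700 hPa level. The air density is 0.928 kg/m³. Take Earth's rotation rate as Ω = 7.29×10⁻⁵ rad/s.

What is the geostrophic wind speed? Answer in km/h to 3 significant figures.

Coriolis parameter at 28°S:
f = 2Ω sin φ = 2 × 7.29×10⁻⁵ × sin 28° = 6.84×10⁻⁵ s⁻¹
Pressure gradient: |∂P/∂n| = 100 Pa / 587000 m = 1.70×10⁻⁴ Pa/m
Geostrophic balance (pressure-gradient force = Coriolis force):
V_g = (1/(fρ)) |∂P/∂n| = 1.70×10⁻⁴ / (6.84×10⁻⁵ × 0.928) = 2.68 m/s
Converting: 2.68 m/s × 3.6 = 9.65 km/h

9.65 km/h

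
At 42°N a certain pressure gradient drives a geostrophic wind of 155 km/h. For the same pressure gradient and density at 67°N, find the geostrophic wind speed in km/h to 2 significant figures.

110 km/h

With the same pressure gradient and density, V_g ∝ 1/f ∝ 1/sin φ.
V₂ = V₁ · sin φ₁ / sin φ₂ = 155 × sin 42° / sin 67°
V₂ = 155 × 0.6691/0.9205 = 110 km/h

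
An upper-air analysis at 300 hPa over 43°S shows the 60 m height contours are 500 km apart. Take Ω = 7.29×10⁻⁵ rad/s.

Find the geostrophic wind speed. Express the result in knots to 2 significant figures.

23 knots

Coriolis parameter at 43°S:
f = 2Ω sin φ = 2 × 7.29×10⁻⁵ × sin 43° = 9.94×10⁻⁵ s⁻¹
Height gradient: |∂Z/∂n| = 60 m / 500000 m = 1.20×10⁻⁴
On a pressure surface, geostrophic balance gives V_g = (g/f)|∂Z/∂n|:
V_g = 9.81 × 1.20×10⁻⁴ / 9.94×10⁻⁵ = 11.8 m/s
Converting: 11.8 m/s × 1.944 = 23 knots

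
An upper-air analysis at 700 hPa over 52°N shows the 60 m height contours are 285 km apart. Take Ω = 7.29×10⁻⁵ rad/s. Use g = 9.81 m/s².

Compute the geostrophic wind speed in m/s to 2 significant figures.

18 m/s

Coriolis parameter at 52°N:
f = 2Ω sin φ = 2 × 7.29×10⁻⁵ × sin 52° = 1.15×10⁻⁴ s⁻¹
Height gradient: |∂Z/∂n| = 60 m / 285000 m = 2.11×10⁻⁴
On a pressure surface, geostrophic balance gives V_g = (g/f)|∂Z/∂n|:
V_g = 9.81 × 2.11×10⁻⁴ / 1.15×10⁻⁴ = 18.0 m/s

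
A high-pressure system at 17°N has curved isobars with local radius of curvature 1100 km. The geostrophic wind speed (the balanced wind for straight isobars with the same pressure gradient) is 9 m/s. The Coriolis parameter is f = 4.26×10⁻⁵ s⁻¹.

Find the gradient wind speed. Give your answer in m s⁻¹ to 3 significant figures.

12.2 m s⁻¹

Around a high, pressure-gradient force acts outward with centrifugal, so Coriolis balances both:
fV = (1/ρ)|∂P/∂n| + V²/R  →  V² − fR·V + fR·V_g = 0
With fR = 4.26×10⁻⁵ × 1100×10³ m = 46.9 m/s:
V = [fR − √((fR)² − 4 fR V_g)]/2 = [46.9 − √(46.9² − 4×46.9×9)]/2 = 12.2 m/s
Supergeostrophic (V > V_g = 9 m/s), as expected around a high.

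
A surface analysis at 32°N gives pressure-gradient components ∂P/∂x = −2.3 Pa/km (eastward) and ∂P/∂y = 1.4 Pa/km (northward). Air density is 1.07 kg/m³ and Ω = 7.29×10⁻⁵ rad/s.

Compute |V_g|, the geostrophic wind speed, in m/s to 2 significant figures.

33 m/s

Coriolis parameter at 32°N:
f = 2Ω sin φ = 2 × 7.29×10⁻⁵ × sin 32° = 7.73×10⁻⁵ s⁻¹
Component geostrophic relations (x east, y north):
u_g = −(1/(fρ)) ∂P/∂y,  v_g = (1/(fρ)) ∂P/∂x
u_g = −(1.4×10⁻³)/(7.73×10⁻⁵ × 1.07) = −16.9 m/s;  v_g = (−2.3×10⁻³)/(7.73×10⁻⁵ × 1.07) = −27.8 m/s
|V_g| = √(u_g² + v_g²) = 32.6 m/s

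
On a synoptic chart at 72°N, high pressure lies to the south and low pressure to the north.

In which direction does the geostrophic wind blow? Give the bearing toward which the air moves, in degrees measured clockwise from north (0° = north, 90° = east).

090°

The pressure-gradient force points toward the north (bearing 000°).
Geostrophic balance: in the Northern Hemisphere the Coriolis force deflects motion to the right, so the geostrophic wind blows 90° to the right of the pressure-gradient force (low pressure on the left).
Rotating 000° by 90° clockwise gives 090° — the wind blows toward the east.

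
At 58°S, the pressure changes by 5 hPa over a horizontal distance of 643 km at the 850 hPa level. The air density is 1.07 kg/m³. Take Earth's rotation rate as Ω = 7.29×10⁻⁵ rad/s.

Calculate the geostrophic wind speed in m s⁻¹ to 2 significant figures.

Coriolis parameter at 58°S:
f = 2Ω sin φ = 2 × 7.29×10⁻⁵ × sin 58° = 1.24×10⁻⁴ s⁻¹
Pressure gradient: |∂P/∂n| = 500 Pa / 643000 m = 7.78×10⁻⁴ Pa/m
Geostrophic balance (pressure-gradient force = Coriolis force):
V_g = (1/(fρ)) |∂P/∂n| = 7.78×10⁻⁴ / (1.24×10⁻⁴ × 1.07) = 5.88 m/s

5.9 m s⁻¹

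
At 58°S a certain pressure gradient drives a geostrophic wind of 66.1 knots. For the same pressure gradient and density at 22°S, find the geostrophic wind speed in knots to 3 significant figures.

With the same pressure gradient and density, V_g ∝ 1/f ∝ 1/sin φ.
V₂ = V₁ · sin φ₁ / sin φ₂ = 66.1 × sin 58° / sin 22°
V₂ = 66.1 × 0.8480/0.3746 = 150 knots

150 knots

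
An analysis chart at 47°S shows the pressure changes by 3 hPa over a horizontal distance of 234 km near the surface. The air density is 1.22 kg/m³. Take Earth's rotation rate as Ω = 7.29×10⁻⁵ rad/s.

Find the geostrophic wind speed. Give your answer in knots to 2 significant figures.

Coriolis parameter at 47°S:
f = 2Ω sin φ = 2 × 7.29×10⁻⁵ × sin 47° = 1.07×10⁻⁴ s⁻¹
Pressure gradient: |∂P/∂n| = 300 Pa / 234000 m = 1.28×10⁻³ Pa/m
Geostrophic balance (pressure-gradient force = Coriolis force):
V_g = (1/(fρ)) |∂P/∂n| = 1.28×10⁻³ / (1.07×10⁻⁴ × 1.22) = 9.86 m/s
Converting: 9.86 m/s × 1.944 = 19 knots

19 knots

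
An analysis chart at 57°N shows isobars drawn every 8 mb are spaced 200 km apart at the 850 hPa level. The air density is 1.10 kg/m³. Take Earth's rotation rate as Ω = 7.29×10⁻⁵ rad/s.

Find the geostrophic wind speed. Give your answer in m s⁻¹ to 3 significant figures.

Coriolis parameter at 57°N:
f = 2Ω sin φ = 2 × 7.29×10⁻⁵ × sin 57° = 1.22×10⁻⁴ s⁻¹
Pressure gradient: |∂P/∂n| = 800 Pa / 200000 m = 4.00×10⁻³ Pa/m
Geostrophic balance (pressure-gradient force = Coriolis force):
V_g = (1/(fρ)) |∂P/∂n| = 4.00×10⁻³ / (1.22×10⁻⁴ × 1.10) = 29.7 m/s

29.7 m s⁻¹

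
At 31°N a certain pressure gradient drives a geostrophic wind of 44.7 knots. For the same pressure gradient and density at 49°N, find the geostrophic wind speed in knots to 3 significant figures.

With the same pressure gradient and density, V_g ∝ 1/f ∝ 1/sin φ.
V₂ = V₁ · sin φ₁ / sin φ₂ = 44.7 × sin 31° / sin 49°
V₂ = 44.7 × 0.5150/0.7547 = 30.5 knots

30.5 knots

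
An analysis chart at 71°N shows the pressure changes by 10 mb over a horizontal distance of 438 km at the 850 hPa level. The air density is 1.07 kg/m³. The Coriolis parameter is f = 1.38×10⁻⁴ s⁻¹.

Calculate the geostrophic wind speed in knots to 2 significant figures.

30 knots

Pressure gradient: |∂P/∂n| = 1000 Pa / 438000 m = 2.28×10⁻³ Pa/m
Geostrophic balance (pressure-gradient force = Coriolis force):
V_g = (1/(fρ)) |∂P/∂n| = 2.28×10⁻³ / (1.38×10⁻⁴ × 1.07) = 15.5 m/s
Converting: 15.5 m/s × 1.944 = 30 knots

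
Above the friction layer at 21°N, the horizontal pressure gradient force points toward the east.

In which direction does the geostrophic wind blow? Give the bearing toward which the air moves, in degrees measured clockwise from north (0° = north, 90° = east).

180°

The pressure-gradient force points toward the east (bearing 090°).
Geostrophic balance: in the Northern Hemisphere the Coriolis force deflects motion to the right, so the geostrophic wind blows 90° to the right of the pressure-gradient force (low pressure on the left).
Rotating 090° by 90° clockwise gives 180° — the wind blows toward the south.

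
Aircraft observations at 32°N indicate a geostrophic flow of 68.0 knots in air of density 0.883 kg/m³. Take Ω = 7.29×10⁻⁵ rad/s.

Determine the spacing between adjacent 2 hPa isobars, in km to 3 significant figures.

83.8 km

Coriolis parameter at 32°N:
f = 2Ω sin φ = 2 × 7.29×10⁻⁵ × sin 32° = 7.73×10⁻⁵ s⁻¹
Wind speed in SI: 68.0 knots = 35.0 m/s
Geostrophic balance rearranged: |∂P/∂n| = f ρ V_g
|∂P/∂n| = 7.73×10⁻⁵ × 0.883 × 35.0 = 2.39×10⁻³ Pa/m
Isobar spacing: Δn = ΔP/|∂P/∂n| = 200 Pa / 2.39×10⁻³ Pa/m = 83802 m ≈ 83.8 km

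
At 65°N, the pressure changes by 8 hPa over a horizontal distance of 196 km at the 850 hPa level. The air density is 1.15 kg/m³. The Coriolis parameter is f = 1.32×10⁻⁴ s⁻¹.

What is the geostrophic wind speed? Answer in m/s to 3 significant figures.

26.9 m/s

Pressure gradient: |∂P/∂n| = 800 Pa / 196000 m = 4.08×10⁻³ Pa/m
Geostrophic balance (pressure-gradient force = Coriolis force):
V_g = (1/(fρ)) |∂P/∂n| = 4.08×10⁻³ / (1.32×10⁻⁴ × 1.15) = 26.9 m/s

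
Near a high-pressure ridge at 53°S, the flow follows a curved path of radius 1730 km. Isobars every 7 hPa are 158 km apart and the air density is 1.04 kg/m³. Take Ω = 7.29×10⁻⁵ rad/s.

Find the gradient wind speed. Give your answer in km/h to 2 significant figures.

Coriolis parameter at 53°S:
f = 2Ω sin φ = 2 × 7.29×10⁻⁵ × sin 53° = 1.16×10⁻⁴ s⁻¹
Pressure gradient: |∂P/∂n| = 700 Pa / 158000 m = 4.43×10⁻³ Pa/m
Geostrophic speed: V_g = |∂P/∂n|/(fρ) = 4.43×10⁻³/(1.16×10⁻⁴ × 1.04) = 36.6 m/s
Around a high, pressure-gradient force acts outward with centrifugal, so Coriolis balances both:
fV = (1/ρ)|∂P/∂n| + V²/R  →  V² − fR·V + fR·V_g = 0
With fR = 1.16×10⁻⁴ × 1730×10³ m = 201 m/s:
V = [fR − √((fR)² − 4 fR V_g)]/2 = [201 − √(201² − 4×201×36.6)]/2 = 48 m/s
Supergeostrophic (V > V_g = 36.6 m/s), as expected around a high.
Converting: 48 m/s × 3.6 = 170 km/h

170 km/h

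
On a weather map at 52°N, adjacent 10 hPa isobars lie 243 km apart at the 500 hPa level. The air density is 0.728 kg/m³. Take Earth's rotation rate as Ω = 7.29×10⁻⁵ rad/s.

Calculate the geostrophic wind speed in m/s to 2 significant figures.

Coriolis parameter at 52°N:
f = 2Ω sin φ = 2 × 7.29×10⁻⁵ × sin 52° = 1.15×10⁻⁴ s⁻¹
Pressure gradient: |∂P/∂n| = 1000 Pa / 243000 m = 4.12×10⁻³ Pa/m
Geostrophic balance (pressure-gradient force = Coriolis force):
V_g = (1/(fρ)) |∂P/∂n| = 4.12×10⁻³ / (1.15×10⁻⁴ × 0.728) = 49.2 m/s

49 m/s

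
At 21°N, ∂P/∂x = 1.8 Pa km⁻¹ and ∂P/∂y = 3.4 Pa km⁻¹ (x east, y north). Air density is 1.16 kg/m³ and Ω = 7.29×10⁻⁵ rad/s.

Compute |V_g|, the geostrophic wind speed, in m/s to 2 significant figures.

63 m/s

Coriolis parameter at 21°N:
f = 2Ω sin φ = 2 × 7.29×10⁻⁵ × sin 21° = 5.23×10⁻⁵ s⁻¹
Component geostrophic relations (x east, y north):
u_g = −(1/(fρ)) ∂P/∂y,  v_g = (1/(fρ)) ∂P/∂x
u_g = −(3.4×10⁻³)/(5.23×10⁻⁵ × 1.16) = −56.1 m/s;  v_g = (1.8×10⁻³)/(5.23×10⁻⁵ × 1.16) = 29.7 m/s
|V_g| = √(u_g² + v_g²) = 63.5 m/s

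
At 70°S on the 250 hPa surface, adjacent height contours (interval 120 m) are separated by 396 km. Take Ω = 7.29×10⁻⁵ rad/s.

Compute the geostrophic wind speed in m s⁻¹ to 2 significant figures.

Coriolis parameter at 70°S:
f = 2Ω sin φ = 2 × 7.29×10⁻⁵ × sin 70° = 1.37×10⁻⁴ s⁻¹
Height gradient: |∂Z/∂n| = 120 m / 396000 m = 3.03×10⁻⁴
On a pressure surface, geostrophic balance gives V_g = (g/f)|∂Z/∂n|:
V_g = 9.81 × 3.03×10⁻⁴ / 1.37×10⁻⁴ = 21.7 m/s

22 m s⁻¹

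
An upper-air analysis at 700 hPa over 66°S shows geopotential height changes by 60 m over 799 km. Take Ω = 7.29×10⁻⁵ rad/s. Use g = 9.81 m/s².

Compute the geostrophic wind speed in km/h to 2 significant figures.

20 km/h

Coriolis parameter at 66°S:
f = 2Ω sin φ = 2 × 7.29×10⁻⁵ × sin 66° = 1.33×10⁻⁴ s⁻¹
Height gradient: |∂Z/∂n| = 60 m / 799000 m = 7.51×10⁻⁵
On a pressure surface, geostrophic balance gives V_g = (g/f)|∂Z/∂n|:
V_g = 9.81 × 7.51×10⁻⁵ / 1.33×10⁻⁴ = 5.53 m/s
Converting: 5.53 m/s × 3.6 = 20 km/h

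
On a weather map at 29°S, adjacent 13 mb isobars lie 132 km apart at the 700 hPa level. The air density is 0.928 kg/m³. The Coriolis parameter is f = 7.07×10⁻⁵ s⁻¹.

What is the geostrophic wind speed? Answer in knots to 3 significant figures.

Pressure gradient: |∂P/∂n| = 1300 Pa / 132000 m = 9.85×10⁻³ Pa/m
Geostrophic balance (pressure-gradient force = Coriolis force):
V_g = (1/(fρ)) |∂P/∂n| = 9.85×10⁻³ / (7.07×10⁻⁵ × 0.928) = 150 m/s
Converting: 150 m/s × 1.944 = 292 knots

292 knots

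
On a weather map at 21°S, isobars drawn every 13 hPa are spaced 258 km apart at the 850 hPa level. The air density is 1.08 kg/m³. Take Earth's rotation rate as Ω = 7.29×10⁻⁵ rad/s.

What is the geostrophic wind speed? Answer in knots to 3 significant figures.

Coriolis parameter at 21°S:
f = 2Ω sin φ = 2 × 7.29×10⁻⁵ × sin 21° = 5.23×10⁻⁵ s⁻¹
Pressure gradient: |∂P/∂n| = 1300 Pa / 258000 m = 5.04×10⁻³ Pa/m
Geostrophic balance (pressure-gradient force = Coriolis force):
V_g = (1/(fρ)) |∂P/∂n| = 5.04×10⁻³ / (5.23×10⁻⁵ × 1.08) = 89.3 m/s
Converting: 89.3 m/s × 1.944 = 174 knots

174 knots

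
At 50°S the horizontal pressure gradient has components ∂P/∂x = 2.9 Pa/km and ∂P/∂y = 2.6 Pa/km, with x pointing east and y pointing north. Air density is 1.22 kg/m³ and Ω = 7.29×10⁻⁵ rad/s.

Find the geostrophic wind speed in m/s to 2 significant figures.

Coriolis parameter at 50°S:
f = 2Ω sin φ = 2 × 7.29×10⁻⁵ × sin 50° = 1.12×10⁻⁴ s⁻¹
In the Southern Hemisphere f is negative: f = −1.12×10⁻⁴ s⁻¹.
Component geostrophic relations (x east, y north):
u_g = −(1/(fρ)) ∂P/∂y,  v_g = (1/(fρ)) ∂P/∂x
u_g = −(2.6×10⁻³)/(−1.12×10⁻⁴ × 1.22) = 19.1 m/s;  v_g = (2.9×10⁻³)/(−1.12×10⁻⁴ × 1.22) = −21.3 m/s
|V_g| = √(u_g² + v_g²) = 28.6 m/s

29 m/s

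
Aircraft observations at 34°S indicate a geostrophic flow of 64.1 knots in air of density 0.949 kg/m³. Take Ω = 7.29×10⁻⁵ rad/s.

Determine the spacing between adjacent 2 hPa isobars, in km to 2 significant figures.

78 km

Coriolis parameter at 34°S:
f = 2Ω sin φ = 2 × 7.29×10⁻⁵ × sin 34° = 8.15×10⁻⁵ s⁻¹
Wind speed in SI: 64.1 knots = 33.0 m/s
Geostrophic balance rearranged: |∂P/∂n| = f ρ V_g
|∂P/∂n| = 8.15×10⁻⁵ × 0.949 × 33.0 = 2.55×10⁻³ Pa/m
Isobar spacing: Δn = ΔP/|∂P/∂n| = 200 Pa / 2.55×10⁻³ Pa/m = 78388 m ≈ 78 km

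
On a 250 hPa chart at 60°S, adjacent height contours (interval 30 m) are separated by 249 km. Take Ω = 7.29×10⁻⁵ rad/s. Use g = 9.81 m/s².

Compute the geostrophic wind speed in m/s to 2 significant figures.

Coriolis parameter at 60°S:
f = 2Ω sin φ = 2 × 7.29×10⁻⁵ × sin 60° = 1.26×10⁻⁴ s⁻¹
Height gradient: |∂Z/∂n| = 30 m / 249000 m = 1.20×10⁻⁴
On a pressure surface, geostrophic balance gives V_g = (g/f)|∂Z/∂n|:
V_g = 9.81 × 1.20×10⁻⁴ / 1.26×10⁻⁴ = 9.36 m/s

9.4 m/s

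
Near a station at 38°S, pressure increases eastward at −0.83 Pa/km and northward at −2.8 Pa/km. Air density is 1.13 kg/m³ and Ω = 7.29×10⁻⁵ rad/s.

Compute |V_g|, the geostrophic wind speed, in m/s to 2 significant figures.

29 m/s

Coriolis parameter at 38°S:
f = 2Ω sin φ = 2 × 7.29×10⁻⁵ × sin 38° = 8.98×10⁻⁵ s⁻¹
In the Southern Hemisphere f is negative: f = −8.98×10⁻⁵ s⁻¹.
Component geostrophic relations (x east, y north):
u_g = −(1/(fρ)) ∂P/∂y,  v_g = (1/(fρ)) ∂P/∂x
u_g = −(−2.8×10⁻³)/(−8.98×10⁻⁵ × 1.13) = −27.6 m/s;  v_g = (−0.83×10⁻³)/(−8.98×10⁻⁵ × 1.13) = 8.18 m/s
|V_g| = √(u_g² + v_g²) = 28.8 m/s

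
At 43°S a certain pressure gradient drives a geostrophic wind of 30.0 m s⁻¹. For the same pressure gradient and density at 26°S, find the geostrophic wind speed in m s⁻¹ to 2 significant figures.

With the same pressure gradient and density, V_g ∝ 1/f ∝ 1/sin φ.
V₂ = V₁ · sin φ₁ / sin φ₂ = 30.0 × sin 43° / sin 26°
V₂ = 30.0 × 0.6820/0.4384 = 47 m s⁻¹

47 m s⁻¹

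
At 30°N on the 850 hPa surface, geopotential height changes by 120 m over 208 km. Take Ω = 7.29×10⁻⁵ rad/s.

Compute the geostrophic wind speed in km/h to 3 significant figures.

279 km/h

Coriolis parameter at 30°N:
f = 2Ω sin φ = 2 × 7.29×10⁻⁵ × sin 30° = 7.29×10⁻⁵ s⁻¹
Height gradient: |∂Z/∂n| = 120 m / 208000 m = 5.77×10⁻⁴
On a pressure surface, geostrophic balance gives V_g = (g/f)|∂Z/∂n|:
V_g = 9.81 × 5.77×10⁻⁴ / 7.29×10⁻⁵ = 77.6 m/s
Converting: 77.6 m/s × 3.6 = 279 km/h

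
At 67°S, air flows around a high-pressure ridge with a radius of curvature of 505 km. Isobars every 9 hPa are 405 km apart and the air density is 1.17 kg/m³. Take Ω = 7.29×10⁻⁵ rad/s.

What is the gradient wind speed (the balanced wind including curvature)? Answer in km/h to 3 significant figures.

72.5 km/h

Coriolis parameter at 67°S:
f = 2Ω sin φ = 2 × 7.29×10⁻⁵ × sin 67° = 1.34×10⁻⁴ s⁻¹
Pressure gradient: |∂P/∂n| = 900 Pa / 405000 m = 2.22×10⁻³ Pa/m
Geostrophic speed: V_g = |∂P/∂n|/(fρ) = 2.22×10⁻³/(1.34×10⁻⁴ × 1.17) = 14.2 m/s
Around a high, pressure-gradient force acts outward with centrifugal, so Coriolis balances both:
fV = (1/ρ)|∂P/∂n| + V²/R  →  V² − fR·V + fR·V_g = 0
With fR = 1.34×10⁻⁴ × 505×10³ m = 67.8 m/s:
V = [fR − √((fR)² − 4 fR V_g)]/2 = [67.8 − √(67.8² − 4×67.8×14.2)]/2 = 20.1 m/s
Supergeostrophic (V > V_g = 14.2 m/s), as expected around a high.
Converting: 20.1 m/s × 3.6 = 72.5 km/h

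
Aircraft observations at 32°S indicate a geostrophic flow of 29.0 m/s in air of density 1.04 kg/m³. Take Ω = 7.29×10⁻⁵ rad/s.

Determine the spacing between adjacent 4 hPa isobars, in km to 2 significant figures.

Coriolis parameter at 32°S:
f = 2Ω sin φ = 2 × 7.29×10⁻⁵ × sin 32° = 7.73×10⁻⁵ s⁻¹
Geostrophic balance rearranged: |∂P/∂n| = f ρ V_g
|∂P/∂n| = 7.73×10⁻⁵ × 1.04 × 29.0 = 2.33×10⁻³ Pa/m
Isobar spacing: Δn = ΔP/|∂P/∂n| = 400 Pa / 2.33×10⁻³ Pa/m = 171657 m ≈ 170 km

170 km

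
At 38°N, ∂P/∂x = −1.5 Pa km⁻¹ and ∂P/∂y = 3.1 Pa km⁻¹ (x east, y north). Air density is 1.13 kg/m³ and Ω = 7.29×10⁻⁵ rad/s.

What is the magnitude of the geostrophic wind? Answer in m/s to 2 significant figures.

Coriolis parameter at 38°N:
f = 2Ω sin φ = 2 × 7.29×10⁻⁵ × sin 38° = 8.98×10⁻⁵ s⁻¹
Component geostrophic relations (x east, y north):
u_g = −(1/(fρ)) ∂P/∂y,  v_g = (1/(fρ)) ∂P/∂x
u_g = −(3.1×10⁻³)/(8.98×10⁻⁵ × 1.13) = −30.6 m/s;  v_g = (−1.5×10⁻³)/(8.98×10⁻⁵ × 1.13) = −14.8 m/s
|V_g| = √(u_g² + v_g²) = 34.0 m/s

34 m/s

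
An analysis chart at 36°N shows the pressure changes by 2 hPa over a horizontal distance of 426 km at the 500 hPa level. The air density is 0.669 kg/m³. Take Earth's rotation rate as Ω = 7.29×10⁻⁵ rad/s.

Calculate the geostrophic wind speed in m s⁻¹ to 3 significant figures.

Coriolis parameter at 36°N:
f = 2Ω sin φ = 2 × 7.29×10⁻⁵ × sin 36° = 8.57×10⁻⁵ s⁻¹
Pressure gradient: |∂P/∂n| = 200 Pa / 426000 m = 4.69×10⁻⁴ Pa/m
Geostrophic balance (pressure-gradient force = Coriolis force):
V_g = (1/(fρ)) |∂P/∂n| = 4.69×10⁻⁴ / (8.57×10⁻⁵ × 0.669) = 8.19 m/s

8.19 m s⁻¹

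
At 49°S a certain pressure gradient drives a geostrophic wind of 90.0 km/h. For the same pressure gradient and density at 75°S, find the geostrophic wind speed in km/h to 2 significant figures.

70 km/h

With the same pressure gradient and density, V_g ∝ 1/f ∝ 1/sin φ.
V₂ = V₁ · sin φ₁ / sin φ₂ = 90.0 × sin 49° / sin 75°
V₂ = 90.0 × 0.7547/0.9659 = 70 km/h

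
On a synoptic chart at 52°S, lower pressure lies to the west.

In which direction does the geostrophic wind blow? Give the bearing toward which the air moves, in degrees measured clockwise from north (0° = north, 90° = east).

The pressure-gradient force points toward the west (bearing 270°).
Geostrophic balance: in the Southern Hemisphere the Coriolis force deflects motion to the left, so the geostrophic wind blows 90° to the left of the pressure-gradient force (low pressure on the right).
Rotating 270° by 90° counterclockwise gives 180° — the wind blows toward the south.

180°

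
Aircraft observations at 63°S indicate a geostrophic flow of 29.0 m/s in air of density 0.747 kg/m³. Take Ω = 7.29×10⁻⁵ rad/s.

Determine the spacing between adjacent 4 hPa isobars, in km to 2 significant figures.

140 km

Coriolis parameter at 63°S:
f = 2Ω sin φ = 2 × 7.29×10⁻⁵ × sin 63° = 1.30×10⁻⁴ s⁻¹
Geostrophic balance rearranged: |∂P/∂n| = f ρ V_g
|∂P/∂n| = 1.30×10⁻⁴ × 0.747 × 29.0 = 2.81×10⁻³ Pa/m
Isobar spacing: Δn = ΔP/|∂P/∂n| = 400 Pa / 2.81×10⁻³ Pa/m = 142136 m ≈ 140 km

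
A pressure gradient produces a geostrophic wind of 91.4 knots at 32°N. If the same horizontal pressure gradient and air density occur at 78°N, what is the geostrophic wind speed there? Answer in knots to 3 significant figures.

With the same pressure gradient and density, V_g ∝ 1/f ∝ 1/sin φ.
V₂ = V₁ · sin φ₁ / sin φ₂ = 91.4 × sin 32° / sin 78°
V₂ = 91.4 × 0.5299/0.9781 = 49.5 knots

49.5 knots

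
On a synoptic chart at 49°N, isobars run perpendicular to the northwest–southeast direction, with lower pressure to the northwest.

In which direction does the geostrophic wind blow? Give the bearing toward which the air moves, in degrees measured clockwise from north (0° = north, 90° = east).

045°

The pressure-gradient force points toward the northwest (bearing 315°).
Geostrophic balance: in the Northern Hemisphere the Coriolis force deflects motion to the right, so the geostrophic wind blows 90° to the right of the pressure-gradient force (low pressure on the left).
Rotating 315° by 90° clockwise gives 045° — the wind blows toward the northeast.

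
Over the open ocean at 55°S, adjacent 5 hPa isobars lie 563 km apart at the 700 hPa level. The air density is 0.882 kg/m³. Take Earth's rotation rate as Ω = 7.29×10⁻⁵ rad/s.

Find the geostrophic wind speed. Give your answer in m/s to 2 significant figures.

Coriolis parameter at 55°S:
f = 2Ω sin φ = 2 × 7.29×10⁻⁵ × sin 55° = 1.19×10⁻⁴ s⁻¹
Pressure gradient: |∂P/∂n| = 500 Pa / 563000 m = 8.88×10⁻⁴ Pa/m
Geostrophic balance (pressure-gradient force = Coriolis force):
V_g = (1/(fρ)) |∂P/∂n| = 8.88×10⁻⁴ / (1.19×10⁻⁴ × 0.882) = 8.43 m/s

8.4 m/s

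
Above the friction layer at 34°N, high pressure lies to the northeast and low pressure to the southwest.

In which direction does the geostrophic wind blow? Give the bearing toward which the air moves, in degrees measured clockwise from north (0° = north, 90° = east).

315°

The pressure-gradient force points toward the southwest (bearing 225°).
Geostrophic balance: in the Northern Hemisphere the Coriolis force deflects motion to the right, so the geostrophic wind blows 90° to the right of the pressure-gradient force (low pressure on the left).
Rotating 225° by 90° clockwise gives 315° — the wind blows toward the northwest.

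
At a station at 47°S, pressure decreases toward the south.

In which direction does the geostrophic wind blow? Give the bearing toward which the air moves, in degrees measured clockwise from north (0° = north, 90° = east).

090°

The pressure-gradient force points toward the south (bearing 180°).
Geostrophic balance: in the Southern Hemisphere the Coriolis force deflects motion to the left, so the geostrophic wind blows 90° to the left of the pressure-gradient force (low pressure on the right).
Rotating 180° by 90° counterclockwise gives 090° — the wind blows toward the east.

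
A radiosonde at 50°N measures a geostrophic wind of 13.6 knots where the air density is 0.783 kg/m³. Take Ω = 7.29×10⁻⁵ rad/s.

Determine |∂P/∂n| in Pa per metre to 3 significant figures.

6.12×10⁻⁴ Pa/m

Coriolis parameter at 50°N:
f = 2Ω sin φ = 2 × 7.29×10⁻⁵ × sin 50° = 1.12×10⁻⁴ s⁻¹
Wind speed in SI: 13.6 knots = 7.00 m/s
Geostrophic balance rearranged: |∂P/∂n| = f ρ V_g
|∂P/∂n| = 1.12×10⁻⁴ × 0.783 × 7.00 = 6.12×10⁻⁴ Pa/m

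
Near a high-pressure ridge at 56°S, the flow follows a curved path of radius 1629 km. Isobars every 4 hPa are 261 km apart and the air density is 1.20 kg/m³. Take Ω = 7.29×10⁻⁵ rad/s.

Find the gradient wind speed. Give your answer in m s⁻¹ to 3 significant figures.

11.2 m s⁻¹

Coriolis parameter at 56°S:
f = 2Ω sin φ = 2 × 7.29×10⁻⁵ × sin 56° = 1.21×10⁻⁴ s⁻¹
Pressure gradient: |∂P/∂n| = 400 Pa / 261000 m = 1.53×10⁻³ Pa/m
Geostrophic speed: V_g = |∂P/∂n|/(fρ) = 1.53×10⁻³/(1.21×10⁻⁴ × 1.20) = 10.6 m/s
Around a high, pressure-gradient force acts outward with centrifugal, so Coriolis balances both:
fV = (1/ρ)|∂P/∂n| + V²/R  →  V² − fR·V + fR·V_g = 0
With fR = 1.21×10⁻⁴ × 1629×10³ m = 197 m/s:
V = [fR − √((fR)² − 4 fR V_g)]/2 = [197 − √(197² − 4×197×10.6)]/2 = 11.2 m/s
Supergeostrophic (V > V_g = 10.6 m/s), as expected around a high.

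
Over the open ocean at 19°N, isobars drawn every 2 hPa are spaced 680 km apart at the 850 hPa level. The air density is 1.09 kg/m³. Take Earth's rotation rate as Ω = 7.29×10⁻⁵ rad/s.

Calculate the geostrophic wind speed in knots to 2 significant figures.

11 knots

Coriolis parameter at 19°N:
f = 2Ω sin φ = 2 × 7.29×10⁻⁵ × sin 19° = 4.75×10⁻⁵ s⁻¹
Pressure gradient: |∂P/∂n| = 200 Pa / 680000 m = 2.94×10⁻⁴ Pa/m
Geostrophic balance (pressure-gradient force = Coriolis force):
V_g = (1/(fρ)) |∂P/∂n| = 2.94×10⁻⁴ / (4.75×10⁻⁵ × 1.09) = 5.68 m/s
Converting: 5.68 m/s × 1.944 = 11 knots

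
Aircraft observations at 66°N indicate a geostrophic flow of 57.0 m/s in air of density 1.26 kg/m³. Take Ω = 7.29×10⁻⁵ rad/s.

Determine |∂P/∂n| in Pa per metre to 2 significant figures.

Coriolis parameter at 66°N:
f = 2Ω sin φ = 2 × 7.29×10⁻⁵ × sin 66° = 1.33×10⁻⁴ s⁻¹
Geostrophic balance rearranged: |∂P/∂n| = f ρ V_g
|∂P/∂n| = 1.33×10⁻⁴ × 1.26 × 57.0 = 9.57×10⁻³ Pa/m

9.6×10⁻³ Pa/m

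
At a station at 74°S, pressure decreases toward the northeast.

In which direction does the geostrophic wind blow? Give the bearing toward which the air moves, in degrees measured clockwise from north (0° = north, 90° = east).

315°

The pressure-gradient force points toward the northeast (bearing 045°).
Geostrophic balance: in the Southern Hemisphere the Coriolis force deflects motion to the left, so the geostrophic wind blows 90° to the left of the pressure-gradient force (low pressure on the right).
Rotating 045° by 90° counterclockwise gives 315° — the wind blows toward the northwest.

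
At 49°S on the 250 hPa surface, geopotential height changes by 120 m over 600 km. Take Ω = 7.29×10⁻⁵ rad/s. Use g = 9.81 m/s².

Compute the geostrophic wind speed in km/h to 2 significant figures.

64 km/h

Coriolis parameter at 49°S:
f = 2Ω sin φ = 2 × 7.29×10⁻⁵ × sin 49° = 1.10×10⁻⁴ s⁻¹
Height gradient: |∂Z/∂n| = 120 m / 600000 m = 2.00×10⁻⁴
On a pressure surface, geostrophic balance gives V_g = (g/f)|∂Z/∂n|:
V_g = 9.81 × 2.00×10⁻⁴ / 1.10×10⁻⁴ = 17.8 m/s
Converting: 17.8 m/s × 3.6 = 64 km/h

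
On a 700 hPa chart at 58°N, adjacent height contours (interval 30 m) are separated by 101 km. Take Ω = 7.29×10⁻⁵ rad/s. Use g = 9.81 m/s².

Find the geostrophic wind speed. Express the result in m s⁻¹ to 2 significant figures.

24 m s⁻¹

Coriolis parameter at 58°N:
f = 2Ω sin φ = 2 × 7.29×10⁻⁵ × sin 58° = 1.24×10⁻⁴ s⁻¹
Height gradient: |∂Z/∂n| = 30 m / 101000 m = 2.97×10⁻⁴
On a pressure surface, geostrophic balance gives V_g = (g/f)|∂Z/∂n|:
V_g = 9.81 × 2.97×10⁻⁴ / 1.24×10⁻⁴ = 23.6 m/s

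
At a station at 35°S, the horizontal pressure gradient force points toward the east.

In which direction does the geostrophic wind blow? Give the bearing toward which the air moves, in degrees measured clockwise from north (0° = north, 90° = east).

000°

The pressure-gradient force points toward the east (bearing 090°).
Geostrophic balance: in the Southern Hemisphere the Coriolis force deflects motion to the left, so the geostrophic wind blows 90° to the left of the pressure-gradient force (low pressure on the right).
Rotating 090° by 90° counterclockwise gives 000° — the wind blows toward the north.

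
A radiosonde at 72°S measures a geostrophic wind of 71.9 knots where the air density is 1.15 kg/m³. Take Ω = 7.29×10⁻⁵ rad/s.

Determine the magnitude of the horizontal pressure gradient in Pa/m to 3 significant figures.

Coriolis parameter at 72°S:
f = 2Ω sin φ = 2 × 7.29×10⁻⁵ × sin 72° = 1.39×10⁻⁴ s⁻¹
Wind speed in SI: 71.9 knots = 37.0 m/s
Geostrophic balance rearranged: |∂P/∂n| = f ρ V_g
|∂P/∂n| = 1.39×10⁻⁴ × 1.15 × 37.0 = 5.90×10⁻³ Pa/m

5.90×10⁻³ Pa/m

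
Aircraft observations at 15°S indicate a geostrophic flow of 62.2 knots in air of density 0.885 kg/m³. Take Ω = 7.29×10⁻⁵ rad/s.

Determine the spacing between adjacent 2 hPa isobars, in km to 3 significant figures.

187 km

Coriolis parameter at 15°S:
f = 2Ω sin φ = 2 × 7.29×10⁻⁵ × sin 15° = 3.77×10⁻⁵ s⁻¹
Wind speed in SI: 62.2 knots = 32.0 m/s
Geostrophic balance rearranged: |∂P/∂n| = f ρ V_g
|∂P/∂n| = 3.77×10⁻⁵ × 0.885 × 32.0 = 1.07×10⁻³ Pa/m
Isobar spacing: Δn = ΔP/|∂P/∂n| = 200 Pa / 1.07×10⁻³ Pa/m = 187156 m ≈ 187 km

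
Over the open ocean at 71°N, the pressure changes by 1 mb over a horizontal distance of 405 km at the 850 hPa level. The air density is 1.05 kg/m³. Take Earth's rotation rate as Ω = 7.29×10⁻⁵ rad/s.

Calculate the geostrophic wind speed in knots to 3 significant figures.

3.32 knots

Coriolis parameter at 71°N:
f = 2Ω sin φ = 2 × 7.29×10⁻⁵ × sin 71° = 1.38×10⁻⁴ s⁻¹
Pressure gradient: |∂P/∂n| = 100 Pa / 405000 m = 2.47×10⁻⁴ Pa/m
Geostrophic balance (pressure-gradient force = Coriolis force):
V_g = (1/(fρ)) |∂P/∂n| = 2.47×10⁻⁴ / (1.38×10⁻⁴ × 1.05) = 1.71 m/s
Converting: 1.71 m/s × 1.944 = 3.32 knots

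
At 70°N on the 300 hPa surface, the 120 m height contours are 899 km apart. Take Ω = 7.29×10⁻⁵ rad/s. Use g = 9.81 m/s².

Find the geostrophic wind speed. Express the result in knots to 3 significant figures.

18.6 knots

Coriolis parameter at 70°N:
f = 2Ω sin φ = 2 × 7.29×10⁻⁵ × sin 70° = 1.37×10⁻⁴ s⁻¹
Height gradient: |∂Z/∂n| = 120 m / 899000 m = 1.33×10⁻⁴
On a pressure surface, geostrophic balance gives V_g = (g/f)|∂Z/∂n|:
V_g = 9.81 × 1.33×10⁻⁴ / 1.37×10⁻⁴ = 9.56 m/s
Converting: 9.56 m/s × 1.944 = 18.6 knots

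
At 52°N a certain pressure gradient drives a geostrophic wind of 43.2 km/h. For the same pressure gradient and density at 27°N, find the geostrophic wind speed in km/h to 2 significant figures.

75 km/h

With the same pressure gradient and density, V_g ∝ 1/f ∝ 1/sin φ.
V₂ = V₁ · sin φ₁ / sin φ₂ = 43.2 × sin 52° / sin 27°
V₂ = 43.2 × 0.7880/0.4540 = 75 km/h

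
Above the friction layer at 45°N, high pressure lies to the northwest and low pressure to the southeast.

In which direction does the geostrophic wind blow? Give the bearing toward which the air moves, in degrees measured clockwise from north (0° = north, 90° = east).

The pressure-gradient force points toward the southeast (bearing 135°).
Geostrophic balance: in the Northern Hemisphere the Coriolis force deflects motion to the right, so the geostrophic wind blows 90° to the right of the pressure-gradient force (low pressure on the left).
Rotating 135° by 90° clockwise gives 225° — the wind blows toward the southwest.

225°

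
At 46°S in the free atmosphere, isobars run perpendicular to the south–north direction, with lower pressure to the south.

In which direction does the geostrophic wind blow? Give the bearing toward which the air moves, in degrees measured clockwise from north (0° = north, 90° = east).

The pressure-gradient force points toward the south (bearing 180°).
Geostrophic balance: in the Southern Hemisphere the Coriolis force deflects motion to the left, so the geostrophic wind blows 90° to the left of the pressure-gradient force (low pressure on the right).
Rotating 180° by 90° counterclockwise gives 090° — the wind blows toward the east.

090°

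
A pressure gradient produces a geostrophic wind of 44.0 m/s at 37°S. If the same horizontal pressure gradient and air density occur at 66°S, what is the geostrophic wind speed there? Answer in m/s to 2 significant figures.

With the same pressure gradient and density, V_g ∝ 1/f ∝ 1/sin φ.
V₂ = V₁ · sin φ₁ / sin φ₂ = 44.0 × sin 37° / sin 66°
V₂ = 44.0 × 0.6018/0.9135 = 29 m/s

29 m/s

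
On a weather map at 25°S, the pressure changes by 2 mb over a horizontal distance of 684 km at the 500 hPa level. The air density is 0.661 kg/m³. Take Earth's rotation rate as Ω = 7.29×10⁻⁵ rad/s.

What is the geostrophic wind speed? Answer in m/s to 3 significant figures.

Coriolis parameter at 25°S:
f = 2Ω sin φ = 2 × 7.29×10⁻⁵ × sin 25° = 6.16×10⁻⁵ s⁻¹
Pressure gradient: |∂P/∂n| = 200 Pa / 684000 m = 2.92×10⁻⁴ Pa/m
Geostrophic balance (pressure-gradient force = Coriolis force):
V_g = (1/(fρ)) |∂P/∂n| = 2.92×10⁻⁴ / (6.16×10⁻⁵ × 0.661) = 7.18 m/s

7.18 m/s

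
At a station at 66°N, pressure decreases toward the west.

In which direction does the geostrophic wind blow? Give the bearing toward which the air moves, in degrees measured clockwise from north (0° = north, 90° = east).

000°

The pressure-gradient force points toward the west (bearing 270°).
Geostrophic balance: in the Northern Hemisphere the Coriolis force deflects motion to the right, so the geostrophic wind blows 90° to the right of the pressure-gradient force (low pressure on the left).
Rotating 270° by 90° clockwise gives 000° — the wind blows toward the north.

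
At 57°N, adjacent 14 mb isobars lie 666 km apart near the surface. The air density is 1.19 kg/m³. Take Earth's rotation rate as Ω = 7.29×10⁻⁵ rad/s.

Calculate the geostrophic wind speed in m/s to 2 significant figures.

Coriolis parameter at 57°N:
f = 2Ω sin φ = 2 × 7.29×10⁻⁵ × sin 57° = 1.22×10⁻⁴ s⁻¹
Pressure gradient: |∂P/∂n| = 1400 Pa / 666000 m = 2.10×10⁻³ Pa/m
Geostrophic balance (pressure-gradient force = Coriolis force):
V_g = (1/(fρ)) |∂P/∂n| = 2.10×10⁻³ / (1.22×10⁻⁴ × 1.19) = 14.4 m/s

14 m/s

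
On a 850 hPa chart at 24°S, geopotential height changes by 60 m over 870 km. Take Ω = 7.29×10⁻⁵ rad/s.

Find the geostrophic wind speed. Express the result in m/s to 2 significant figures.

11 m/s

Coriolis parameter at 24°S:
f = 2Ω sin φ = 2 × 7.29×10⁻⁵ × sin 24° = 5.93×10⁻⁵ s⁻¹
Height gradient: |∂Z/∂n| = 60 m / 870000 m = 6.90×10⁻⁵
On a pressure surface, geostrophic balance gives V_g = (g/f)|∂Z/∂n|:
V_g = 9.81 × 6.90×10⁻⁵ / 5.93×10⁻⁵ = 11.4 m/s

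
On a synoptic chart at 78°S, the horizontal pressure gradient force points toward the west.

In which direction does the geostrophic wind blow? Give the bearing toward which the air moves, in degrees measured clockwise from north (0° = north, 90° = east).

180°

The pressure-gradient force points toward the west (bearing 270°).
Geostrophic balance: in the Southern Hemisphere the Coriolis force deflects motion to the left, so the geostrophic wind blows 90° to the left of the pressure-gradient force (low pressure on the right).
Rotating 270° by 90° counterclockwise gives 180° — the wind blows toward the south.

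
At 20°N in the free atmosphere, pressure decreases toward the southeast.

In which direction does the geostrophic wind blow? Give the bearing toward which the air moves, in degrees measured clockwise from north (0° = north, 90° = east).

The pressure-gradient force points toward the southeast (bearing 135°).
Geostrophic balance: in the Northern Hemisphere the Coriolis force deflects motion to the right, so the geostrophic wind blows 90° to the right of the pressure-gradient force (low pressure on the left).
Rotating 135° by 90° clockwise gives 225° — the wind blows toward the southwest.

225°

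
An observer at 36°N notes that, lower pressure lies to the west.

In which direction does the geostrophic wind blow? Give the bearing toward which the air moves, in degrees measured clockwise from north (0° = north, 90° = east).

The pressure-gradient force points toward the west (bearing 270°).
Geostrophic balance: in the Northern Hemisphere the Coriolis force deflects motion to the right, so the geostrophic wind blows 90° to the right of the pressure-gradient force (low pressure on the left).
Rotating 270° by 90° clockwise gives 000° — the wind blows toward the north.

000°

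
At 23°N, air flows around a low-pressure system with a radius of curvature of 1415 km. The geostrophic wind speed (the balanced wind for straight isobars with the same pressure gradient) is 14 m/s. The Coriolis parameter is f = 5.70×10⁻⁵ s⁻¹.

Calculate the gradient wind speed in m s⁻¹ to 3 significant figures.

Around a low, centrifugal force acts outward with Coriolis, so pressure-gradient force balances both:
(1/ρ)|∂P/∂n| = fV + V²/R  →  V² + fR·V − fR·V_g = 0
With fR = 5.70×10⁻⁵ × 1415×10³ m = 80.7 m/s:
V = [−fR + √((fR)² + 4 fR V_g)]/2 = [−80.7 + √(80.7² + 4×80.7×14)]/2 = 12.2 m/s
Subgeostrophic (V < V_g = 14 m/s), as expected around a low.

12.2 m s⁻¹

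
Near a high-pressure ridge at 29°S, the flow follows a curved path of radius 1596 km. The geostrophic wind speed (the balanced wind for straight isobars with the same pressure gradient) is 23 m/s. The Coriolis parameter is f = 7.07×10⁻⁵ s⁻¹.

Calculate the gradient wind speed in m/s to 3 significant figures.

Around a high, pressure-gradient force acts outward with centrifugal, so Coriolis balances both:
fV = (1/ρ)|∂P/∂n| + V²/R  →  V² − fR·V + fR·V_g = 0
With fR = 7.07×10⁻⁵ × 1596×10³ m = 113 m/s:
V = [fR − √((fR)² − 4 fR V_g)]/2 = [113 − √(113² − 4×113×23)]/2 = 32.2 m/s
Supergeostrophic (V > V_g = 23 m/s), as expected around a high.

32.2 m/s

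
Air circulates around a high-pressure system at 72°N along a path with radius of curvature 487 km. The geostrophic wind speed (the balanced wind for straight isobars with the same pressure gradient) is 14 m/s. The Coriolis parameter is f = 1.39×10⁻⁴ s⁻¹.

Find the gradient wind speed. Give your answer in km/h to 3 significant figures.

Around a high, pressure-gradient force acts outward with centrifugal, so Coriolis balances both:
fV = (1/ρ)|∂P/∂n| + V²/R  →  V² − fR·V + fR·V_g = 0
With fR = 1.39×10⁻⁴ × 487×10³ m = 67.7 m/s:
V = [fR − √((fR)² − 4 fR V_g)]/2 = [67.7 − √(67.7² − 4×67.7×14)]/2 = 19.8 m/s
Supergeostrophic (V > V_g = 14 m/s), as expected around a high.
Converting: 19.8 m/s × 3.6 = 71.2 km/h

71.2 km/h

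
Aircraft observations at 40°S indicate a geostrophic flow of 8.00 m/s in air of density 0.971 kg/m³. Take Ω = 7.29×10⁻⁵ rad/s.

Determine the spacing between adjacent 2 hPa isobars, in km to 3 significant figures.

Coriolis parameter at 40°S:
f = 2Ω sin φ = 2 × 7.29×10⁻⁵ × sin 40° = 9.37×10⁻⁵ s⁻¹
Geostrophic balance rearranged: |∂P/∂n| = f ρ V_g
|∂P/∂n| = 9.37×10⁻⁵ × 0.971 × 8.00 = 7.28×10⁻⁴ Pa/m
Isobar spacing: Δn = ΔP/|∂P/∂n| = 200 Pa / 7.28×10⁻⁴ Pa/m = 274723 m ≈ 275 km

275 km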